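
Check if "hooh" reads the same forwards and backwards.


Word: "hooh"
Reversed: "hooh"
Forward == Backward? hooh == hooh
Palindrome = Yes


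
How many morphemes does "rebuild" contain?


Word: "rebuild"
Morphemes: re- | build
Each morpheme carries meaning
= 2 morphemes


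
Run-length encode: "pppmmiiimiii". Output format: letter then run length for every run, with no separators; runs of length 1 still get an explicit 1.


String: "pppmmiiimiii"
Scanning for consecutive runs:
  'p' x 3
  'm' x 2
  'i' x 3
  'm' x 1
  'i' x 3
RLE = "p3m2i3m1i3"


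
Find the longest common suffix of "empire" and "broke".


Word 1: "empire"
Word 2: "broke"
Comparing from end:
  Pos -1: 'e' == 'e'
  Pos -2: 'r' != 'k' (stop)
LCS = "e" (length 1)


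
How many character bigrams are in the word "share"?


Word: "share" (length 5)
Number of 2-grams = length - 2 + 1 = 5 - 2 + 1
= 4


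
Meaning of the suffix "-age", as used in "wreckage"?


Suffix: -age
Example: wreckage (wreck + -age)
Meaning = result / collection


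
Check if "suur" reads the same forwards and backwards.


Word: "suur"
Reversed: "ruus"
Forward == Backward? suur != ruus
Palindrome = No


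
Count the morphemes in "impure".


Word: "impure"
Morphemes: im- | pure
Each morpheme carries meaning
= 2 morphemes


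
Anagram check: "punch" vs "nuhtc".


Word 1: "punch" → sorted: chnpu
Word 2: "nuhtc" → sorted: chntu
Same letters? chnpu != chntu
Anagram = No


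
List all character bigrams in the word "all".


Word: "all" (length 3)
Number of bigrams = 3 - 2 + 1 = 2
  Position 0: "al"
  Position 1: "ll"
Bigrams = "al", "ll"


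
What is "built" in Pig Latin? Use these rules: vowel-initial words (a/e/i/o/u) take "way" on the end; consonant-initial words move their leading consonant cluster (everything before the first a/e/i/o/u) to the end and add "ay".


Word: "built"
Starts with consonant(s) → move to end, add 'ay'
Consonant cluster: "b"
Pig Latin = "uiltbay"


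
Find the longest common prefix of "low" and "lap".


Word 1: "low"
Word 2: "lap"
Comparing from start:
  Pos 0: 'l' == 'l'
  Pos 1: 'o' != 'a' (stop)
LCP = "l" (length 1)


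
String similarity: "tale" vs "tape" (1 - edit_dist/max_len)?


Word 1: "tale" (length 4)
Word 2: "tape" (length 4)
One optimal edit sequence:
  1. keep 't'
  2. keep 'a'
  3. substitute 'l' -> 'p'  (+1)
  4. keep 'e'
Edit distance = 1
Max length = max(4, 4) = 4
Similarity = 1 - 1/4
= 0.7500


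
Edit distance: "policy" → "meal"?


Word 1: "policy" (length 6)
Word 2: "meal" (length 4)
One optimal edit sequence (insert/delete/substitute each cost 1):
  1. delete 'p'  (+1)
  2. delete 'o'  (+1)
  3. substitute 'l' -> 'm'  (+1)
  4. substitute 'i' -> 'e'  (+1)
  5. substitute 'c' -> 'a'  (+1)
  6. substitute 'y' -> 'l'  (+1)
Total edit operations: 6
Edit distance = 6


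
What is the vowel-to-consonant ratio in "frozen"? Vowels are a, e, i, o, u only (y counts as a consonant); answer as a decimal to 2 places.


Word: "frozen"
Vowels (a,e,i,o,u): 2
Consonants: 4
Ratio = 2/4
= 0.50


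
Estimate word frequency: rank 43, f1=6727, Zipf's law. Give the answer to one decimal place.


Zipf's law: f(r) = f(1) / r
f(1) = 6727
f(43) = 6727 / 43
= 156.4 occurrences


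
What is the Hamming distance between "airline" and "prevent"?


Comparing character by character (same length = 7):
  Pos 0: 'a' vs 'p' !=
  Pos 1: 'i' vs 'r' !=
  Pos 2: 'r' vs 'e' !=
  Pos 3: 'l' vs 'v' !=
  Pos 4: 'i' vs 'e' !=
  Pos 5: 'n' vs 'n' =
  Pos 6: 'e' vs 't' !=
Hamming distance = 6


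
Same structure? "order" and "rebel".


Pattern of "order": [0, 1, 2, 3, 1]
Pattern of "rebel": [0, 1, 2, 1, 3]
Patterns do not match
Same pattern = No


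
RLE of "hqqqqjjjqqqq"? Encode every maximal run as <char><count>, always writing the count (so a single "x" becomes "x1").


String: "hqqqqjjjqqqq"
Scanning for consecutive runs:
  'h' x 1
  'q' x 4
  'j' x 3
  'q' x 4
RLE = "h1q4j3q4"


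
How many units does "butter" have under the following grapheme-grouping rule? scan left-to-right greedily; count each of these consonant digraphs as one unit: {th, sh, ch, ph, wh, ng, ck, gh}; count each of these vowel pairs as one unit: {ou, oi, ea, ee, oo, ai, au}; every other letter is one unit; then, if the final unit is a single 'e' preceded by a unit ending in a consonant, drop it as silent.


Word: "butter" (6 letters)
Left-to-right scan:
  1. 'b' (letter)
  2. 'u' (letter)
  3. 't' (letter)
  4. 't' (letter)
  5. 'e' (letter)
  6. 'r' (letter)
Units from scan: 6
Sound units = 6 units


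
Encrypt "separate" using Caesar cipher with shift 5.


Word: "separate"
Shift: 5
Each letter → (letter + shift) mod 26:
  's' (18) + 5 = 23 → 'x'
  'e' (4) + 5 = 9 → 'j'
  'p' (15) + 5 = 20 → 'u'
  'a' (0) + 5 = 5 → 'f'
  'r' (17) + 5 = 22 → 'w'
  'a' (0) + 5 = 5 → 'f'
  't' (19) + 5 = 24 → 'y'
  'e' (4) + 5 = 9 → 'j'
Result = "xjufwfyj"


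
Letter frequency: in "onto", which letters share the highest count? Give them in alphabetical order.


Word: "onto"
Letter counts:
  'n': 1
  'o': 2
  't': 1
Maximum count = 2
Most frequent = 'o' (2 times each)


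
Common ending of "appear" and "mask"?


Word 1: "appear"
Word 2: "mask"
Comparing from end:
  Pos -1: 'r' != 'k' (stop)
LCS = "" (length 0)


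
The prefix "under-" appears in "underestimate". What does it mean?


Prefix: under-
Example: underestimate (under- + estimate)
Meaning = insufficient


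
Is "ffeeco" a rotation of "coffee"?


Word: "coffee", Candidate: "ffeeco"
Method: check if candidate is substring of word+word
"coffeecoffee" contains "ffeeco"? Yes
Is rotation = Yes


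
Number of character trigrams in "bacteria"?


Word: "bacteria" (length 8)
Number of 3-grams = length - 3 + 1 = 8 - 3 + 1
= 6


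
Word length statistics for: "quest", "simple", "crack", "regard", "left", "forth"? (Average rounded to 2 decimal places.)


Lengths: "quest"=5, "simple"=6, "crack"=5, "regard"=6, "left"=4, "forth"=5
Sum = 31, Count = 6
Average = 31/6 = 5.17
= avg=5.17, min=4, max=6


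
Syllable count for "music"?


Word: "music"
Syllable breakdown: mu / sic
Counting: 2 parts
= 2 syllables


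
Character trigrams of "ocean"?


Word: "ocean" (length 5)
Number of trigrams = 5 - 3 + 1 = 3
  Position 0: "oce"
  Position 1: "cea"
  Position 2: "ean"
Trigrams = "oce", "cea", "ean"


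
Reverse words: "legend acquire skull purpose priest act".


Original: "legend acquire skull purpose priest act"
Words (1..n): legend | acquire | skull | purpose | priest | act
Reversed (n..1): act | priest | purpose | skull | acquire | legend
Result = "act priest purpose skull acquire legend"


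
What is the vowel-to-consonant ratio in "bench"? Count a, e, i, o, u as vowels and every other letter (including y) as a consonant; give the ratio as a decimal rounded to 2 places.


Word: "bench"
Vowels (a,e,i,o,u): 1
Consonants: 4
Ratio = 1/4
= 0.25


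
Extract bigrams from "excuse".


Word: "excuse" (length 6)
Number of bigrams = 6 - 2 + 1 = 5
  Position 0: "ex"
  Position 1: "xc"
  Position 2: "cu"
  Position 3: "us"
  Position 4: "se"
Bigrams = "ex", "xc", "cu", "us", "se"


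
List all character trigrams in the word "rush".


Word: "rush" (length 4)
Number of trigrams = 4 - 3 + 1 = 2
  Position 0: "rus"
  Position 1: "ush"
Trigrams = "rus", "ush"


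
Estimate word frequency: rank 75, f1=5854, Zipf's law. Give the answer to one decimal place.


Zipf's law: f(r) = f(1) / r
f(1) = 5854
f(75) = 5854 / 75
= 78.1 occurrences


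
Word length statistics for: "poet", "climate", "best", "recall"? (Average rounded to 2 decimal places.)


Lengths: "poet"=4, "climate"=7, "best"=4, "recall"=6
Sum = 21, Count = 4
Average = 21/4 = 5.25
= avg=5.25, min=4, max=7


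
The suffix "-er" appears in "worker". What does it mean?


Suffix: -er
Example: worker (work + -er)
Meaning = one who / more


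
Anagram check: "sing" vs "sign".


Word 1: "sing" → sorted: gins
Word 2: "sign" → sorted: gins
Same letters? gins == gins
Anagram = Yes


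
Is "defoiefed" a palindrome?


Word: "defoiefed"
Reversed: "defeiofed"
Forward == Backward? defoiefed != defeiofed
Palindrome = No


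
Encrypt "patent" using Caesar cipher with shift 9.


Word: "patent"
Shift: 9
Each letter → (letter + shift) mod 26:
  'p' (15) + 9 = 24 → 'y'
  'a' (0) + 9 = 9 → 'j'
  't' (19) + 9 = 2 → 'c'
  'e' (4) + 9 = 13 → 'n'
  'n' (13) + 9 = 22 → 'w'
  't' (19) + 9 = 2 → 'c'
Result = "yjcnwc"


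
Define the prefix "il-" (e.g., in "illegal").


Prefix: il-
As in: illegal -> il- + legal
Meaning = not


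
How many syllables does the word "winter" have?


Word: "winter"
Syllable breakdown: win-ter
Counting: 2 parts
= 2 syllables


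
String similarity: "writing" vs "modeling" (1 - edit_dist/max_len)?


Word 1: "writing" (length 7)
Word 2: "modeling" (length 8)
One optimal edit sequence:
  1. insert 'm'  (+1)
  2. substitute 'w' -> 'o'  (+1)
  3. substitute 'r' -> 'd'  (+1)
  4. substitute 'i' -> 'e'  (+1)
  5. substitute 't' -> 'l'  (+1)
  6. keep 'i'
  7. keep 'n'
  8. keep 'g'
Edit distance = 5
Max length = max(7, 8) = 8
Similarity = 1 - 5/8
= 0.3750


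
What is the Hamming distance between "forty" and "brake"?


Comparing character by character (same length = 5):
  Pos 0: 'f' vs 'b' !=
  Pos 1: 'o' vs 'r' !=
  Pos 2: 'r' vs 'a' !=
  Pos 3: 't' vs 'k' !=
  Pos 4: 'y' vs 'e' !=
Hamming distance = 5


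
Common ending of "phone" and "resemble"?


Word 1: "phone"
Word 2: "resemble"
Comparing from end:
  Pos -1: 'e' == 'e'
  Pos -2: 'n' != 'l' (stop)
LCS = "e" (length 1)


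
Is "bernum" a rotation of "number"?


Word: "number", Candidate: "bernum"
Method: check if candidate is substring of word+word
"numbernumber" contains "bernum"? Yes
Is rotation = Yes


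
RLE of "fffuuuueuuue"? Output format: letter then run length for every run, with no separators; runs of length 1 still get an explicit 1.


String: "fffuuuueuuue"
Scanning for consecutive runs:
  'f' x 3
  'u' x 4
  'e' x 1
  'u' x 3
  'e' x 1
RLE = "f3u4e1u3e1"


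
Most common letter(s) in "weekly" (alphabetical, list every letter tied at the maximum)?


Word: "weekly"
Letter counts:
  'e': 2
  'k': 1
  'l': 1
  'w': 1
  'y': 1
Maximum count = 2
Most frequent = 'e' (2 times each)


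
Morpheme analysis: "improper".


Word: "improper"
Morphemes: im- | proper
Each morpheme carries meaning
= 2 morphemes


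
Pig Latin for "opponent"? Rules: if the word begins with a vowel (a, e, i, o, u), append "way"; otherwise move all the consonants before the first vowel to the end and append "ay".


Word: "opponent"
Starts with vowel → add 'way'
Pig Latin = "opponentway"


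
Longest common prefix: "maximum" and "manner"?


Word 1: "maximum"
Word 2: "manner"
Comparing from start:
  Pos 0: 'm' == 'm'
  Pos 1: 'a' == 'a'
  Pos 2: 'x' != 'n' (stop)
LCP = "ma" (length 2)


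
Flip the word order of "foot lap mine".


Original: "foot lap mine"
Words (1..n): foot | lap | mine
Reversed (n..1): mine | lap | foot
Result = "mine lap foot"


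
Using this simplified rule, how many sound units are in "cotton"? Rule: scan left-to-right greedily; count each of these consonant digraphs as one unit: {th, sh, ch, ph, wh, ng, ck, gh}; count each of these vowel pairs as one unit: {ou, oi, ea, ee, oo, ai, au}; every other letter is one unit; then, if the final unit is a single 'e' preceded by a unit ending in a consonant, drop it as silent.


Word: "cotton" (6 letters)
Left-to-right scan:
  (1) 'c' (letter)
  (2) 'o' (letter)
  (3) 't' (letter)
  (4) 't' (letter)
  (5) 'o' (letter)
  (6) 'n' (letter)
Units from scan: 6
Sound units = 6 units


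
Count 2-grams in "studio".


Word: "studio" (length 6)
Number of 2-grams = length - 2 + 1 = 6 - 2 + 1
= 5


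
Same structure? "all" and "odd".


Pattern of "all": [0, 1, 1]
Pattern of "odd": [0, 1, 1]
Patterns match
Same pattern = Yes


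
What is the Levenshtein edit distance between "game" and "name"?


Word 1: "game" (length 4)
Word 2: "name" (length 4)
One optimal edit sequence (insert/delete/substitute each cost 1):
  1. substitute 'g' -> 'n'  (+1)
  2. keep 'a'
  3. keep 'm'
  4. keep 'e'
Total edit operations: 1
Edit distance = 1


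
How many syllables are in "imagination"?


Word: "imagination"
Syllable breakdown: i / mag / i / na / tion
Counting: 5 parts
= 5 syllables


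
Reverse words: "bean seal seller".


Original: "bean seal seller"
Words (1..n): bean | seal | seller
Reversed (n..1): seller | seal | bean
Result = "seller seal bean"


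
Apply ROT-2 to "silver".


Word: "silver"
Shift: 2
Each letter → (letter + shift) mod 26:
  's' (18) + 2 = 20 → 'u'
  'i' (8) + 2 = 10 → 'k'
  'l' (11) + 2 = 13 → 'n'
  'v' (21) + 2 = 23 → 'x'
  'e' (4) + 2 = 6 → 'g'
  'r' (17) + 2 = 19 → 't'
Result = "uknxgt"


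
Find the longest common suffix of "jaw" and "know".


Word 1: "jaw"
Word 2: "know"
Comparing from end:
  Pos -1: 'w' == 'w'
  Pos -2: 'a' != 'o' (stop)
LCS = "w" (length 1)


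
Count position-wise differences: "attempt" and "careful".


Comparing character by character (same length = 7):
  Pos 0: 'a' vs 'c' !=
  Pos 1: 't' vs 'a' !=
  Pos 2: 't' vs 'r' !=
  Pos 3: 'e' vs 'e' =
  Pos 4: 'm' vs 'f' !=
  Pos 5: 'p' vs 'u' !=
  Pos 6: 't' vs 'l' !=
Hamming distance = 6


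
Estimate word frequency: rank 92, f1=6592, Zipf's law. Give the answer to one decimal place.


Zipf's law: f(r) = f(1) / r
f(1) = 6592
f(92) = 6592 / 92
= 71.7 occurrences


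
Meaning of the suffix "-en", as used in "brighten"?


Suffix: -en
As in: brighten -> bright + -en
Meaning = to make / become


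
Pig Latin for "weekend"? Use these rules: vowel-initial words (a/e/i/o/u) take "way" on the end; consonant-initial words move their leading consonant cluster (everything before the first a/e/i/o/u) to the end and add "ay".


Word: "weekend"
Starts with consonant(s) → move to end, add 'ay'
Consonant cluster: "w"
Pig Latin = "eekendway"


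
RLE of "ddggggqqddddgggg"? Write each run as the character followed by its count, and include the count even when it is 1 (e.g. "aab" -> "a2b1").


String: "ddggggqqddddgggg"
Scanning for consecutive runs:
  'd' x 2
  'g' x 4
  'q' x 2
  'd' x 4
  'g' x 4
RLE = "d2g4q2d4g4"


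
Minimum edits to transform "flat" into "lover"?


Word 1: "flat" (length 4)
Word 2: "lover" (length 5)
One optimal edit sequence (insert/delete/substitute each cost 1):
  1. insert 'l'  (+1)
  2. substitute 'f' -> 'o'  (+1)
  3. substitute 'l' -> 'v'  (+1)
  4. substitute 'a' -> 'e'  (+1)
  5. substitute 't' -> 'r'  (+1)
Total edit operations: 5
Edit distance = 5


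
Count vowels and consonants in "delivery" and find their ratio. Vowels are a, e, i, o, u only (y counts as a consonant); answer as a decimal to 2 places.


Word: "delivery"
Vowels (a,e,i,o,u): 3
Consonants: 5
Ratio = 3/5
= 0.60


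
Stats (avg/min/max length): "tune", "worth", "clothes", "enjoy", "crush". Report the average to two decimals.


Lengths: "tune"=4, "worth"=5, "clothes"=7, "enjoy"=5, "crush"=5
Sum = 26, Count = 5
Average = 26/5 = 5.20
= avg=5.20, min=4, max=7


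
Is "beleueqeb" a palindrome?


Word: "beleueqeb"
Reversed: "beqeueleb"
Forward == Backward? beleueqeb != beqeueleb
Palindrome = No


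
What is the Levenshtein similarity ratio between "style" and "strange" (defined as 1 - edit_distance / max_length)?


Word 1: "style" (length 5)
Word 2: "strange" (length 7)
One optimal edit sequence:
  1. keep 's'
  2. keep 't'
  3. insert 'r'  (+1)
  4. insert 'a'  (+1)
  5. substitute 'y' -> 'n'  (+1)
  6. substitute 'l' -> 'g'  (+1)
  7. keep 'e'
Edit distance = 4
Max length = max(5, 7) = 7
Similarity = 1 - 4/7
= 0.4286


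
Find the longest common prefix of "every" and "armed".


Word 1: "every"
Word 2: "armed"
Comparing from start:
  Pos 0: 'e' != 'a' (stop)
LCP = "" (length 0)


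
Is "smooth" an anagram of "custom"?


Word 1: "custom" → sorted: cmostu
Word 2: "smooth" → sorted: hmoost
Same letters? cmostu != hmoost
Anagram = No


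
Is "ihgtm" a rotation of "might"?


Word: "might", Candidate: "ihgtm"
Method: check if candidate is substring of word+word
"mightmight" contains "ihgtm"? No
Is rotation = No


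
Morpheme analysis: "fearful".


Word: "fearful"
Morphemes: fear + -ful
Each morpheme carries meaning
= 2 morphemes


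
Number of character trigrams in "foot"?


Word: "foot" (length 4)
Number of 3-grams = length - 3 + 1 = 4 - 3 + 1
= 2


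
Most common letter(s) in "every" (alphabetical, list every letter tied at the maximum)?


Word: "every"
Letter counts:
  'e': 2
  'r': 1
  'v': 1
  'y': 1
Maximum count = 2
Most frequent = 'e' (2 times each)


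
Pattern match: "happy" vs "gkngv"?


Pattern of "happy": [0, 1, 2, 2, 3]
Pattern of "gkngv": [0, 1, 2, 0, 3]
Patterns do not match
Same pattern = No


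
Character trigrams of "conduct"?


Word: "conduct" (length 7)
Number of trigrams = 7 - 3 + 1 = 5
  Position 0: "con"
  Position 1: "ond"
  Position 2: "ndu"
  Position 3: "duc"
  Position 4: "uct"
Trigrams = "con", "ond", "ndu", "duc", "uct"


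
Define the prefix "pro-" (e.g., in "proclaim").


Prefix: pro-
Example: proclaim = pro- + claim
Meaning = forward / in favor of


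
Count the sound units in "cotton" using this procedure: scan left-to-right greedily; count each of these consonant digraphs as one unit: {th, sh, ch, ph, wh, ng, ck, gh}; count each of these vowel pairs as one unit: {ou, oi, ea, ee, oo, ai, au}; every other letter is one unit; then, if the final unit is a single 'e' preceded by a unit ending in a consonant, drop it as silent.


Word: "cotton" (6 letters)
Left-to-right scan:
  1. 'c' (letter)
  2. 'o' (letter)
  3. 't' (letter)
  4. 't' (letter)
  5. 'o' (letter)
  6. 'n' (letter)
Units from scan: 6
Sound units = 6 units


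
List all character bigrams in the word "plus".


Word: "plus" (length 4)
Number of bigrams = 4 - 2 + 1 = 3
  Position 0: "pl"
  Position 1: "lu"
  Position 2: "us"
Bigrams = "pl", "lu", "us"


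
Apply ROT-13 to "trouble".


Word: "trouble"
Shift: 13
Each letter → (letter + shift) mod 26:
  't' (19) + 13 = 6 → 'g'
  'r' (17) + 13 = 4 → 'e'
  'o' (14) + 13 = 1 → 'b'
  'u' (20) + 13 = 7 → 'h'
  'b' (1) + 13 = 14 → 'o'
  'l' (11) + 13 = 24 → 'y'
  'e' (4) + 13 = 17 → 'r'
Result = "gebhoyr"


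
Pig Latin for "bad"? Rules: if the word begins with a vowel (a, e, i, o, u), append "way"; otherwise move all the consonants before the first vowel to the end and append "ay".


Word: "bad"
Starts with consonant(s) → move to end, add 'ay'
Consonant cluster: "b"
Pig Latin = "adbay"


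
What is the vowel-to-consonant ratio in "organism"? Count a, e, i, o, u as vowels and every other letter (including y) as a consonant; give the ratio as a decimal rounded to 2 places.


Word: "organism"
Vowels (a,e,i,o,u): 3
Consonants: 5
Ratio = 3/5
= 0.60


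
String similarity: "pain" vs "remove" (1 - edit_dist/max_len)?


Word 1: "pain" (length 4)
Word 2: "remove" (length 6)
One optimal edit sequence:
  1. insert 'r'  (+1)
  2. insert 'e'  (+1)
  3. substitute 'p' -> 'm'  (+1)
  4. substitute 'a' -> 'o'  (+1)
  5. substitute 'i' -> 'v'  (+1)
  6. substitute 'n' -> 'e'  (+1)
Edit distance = 6
Max length = max(4, 6) = 6
Similarity = 1 - 6/6
= 0.0000


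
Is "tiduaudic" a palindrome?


Word: "tiduaudic"
Reversed: "ciduaudit"
Forward == Backward? tiduaudic != ciduaudit
Palindrome = No


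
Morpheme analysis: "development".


Word: "development"
Morphemes: develop / -ment
Each morpheme carries meaning
= 2 morphemes


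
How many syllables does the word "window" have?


Word: "window"
Syllable breakdown: win / dow
Counting: 2 parts
= 2 syllables


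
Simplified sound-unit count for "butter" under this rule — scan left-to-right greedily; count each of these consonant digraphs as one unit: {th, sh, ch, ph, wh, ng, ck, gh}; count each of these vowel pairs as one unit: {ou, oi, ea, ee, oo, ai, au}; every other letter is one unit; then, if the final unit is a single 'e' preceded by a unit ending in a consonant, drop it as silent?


Word: "butter" (6 letters)
Left-to-right scan:
  (1) 'b' (letter)
  (2) 'u' (letter)
  (3) 't' (letter)
  (4) 't' (letter)
  (5) 'e' (letter)
  (6) 'r' (letter)
Units from scan: 6
Sound units = 6 units


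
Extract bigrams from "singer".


Word: "singer" (length 6)
Number of bigrams = 6 - 2 + 1 = 5
  Position 0: "si"
  Position 1: "in"
  Position 2: "ng"
  Position 3: "ge"
  Position 4: "er"
Bigrams = "si", "in", "ng", "ge", "er"


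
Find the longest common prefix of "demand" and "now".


Word 1: "demand"
Word 2: "now"
Comparing from start:
  Pos 0: 'd' != 'n' (stop)
LCP = "" (length 0)


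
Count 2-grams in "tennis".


Word: "tennis" (length 6)
Number of 2-grams = length - 2 + 1 = 6 - 2 + 1
= 5


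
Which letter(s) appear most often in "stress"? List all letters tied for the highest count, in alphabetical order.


Word: "stress"
Letter counts:
  'e': 1
  'r': 1
  's': 3
  't': 1
Maximum count = 3
Most frequent = 's' (3 times each)


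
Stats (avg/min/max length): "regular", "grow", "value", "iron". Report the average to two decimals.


Lengths: "regular"=7, "grow"=4, "value"=5, "iron"=4
Sum = 20, Count = 4
Average = 20/4 = 5.00
= avg=5.00, min=4, max=7


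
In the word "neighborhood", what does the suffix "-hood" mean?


Suffix: -hood
Example: neighborhood (neighbor + -hood)
Meaning = state / condition


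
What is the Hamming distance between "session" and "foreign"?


Comparing character by character (same length = 7):
  Pos 0: 's' vs 'f' !=
  Pos 1: 'e' vs 'o' !=
  Pos 2: 's' vs 'r' !=
  Pos 3: 's' vs 'e' !=
  Pos 4: 'i' vs 'i' =
  Pos 5: 'o' vs 'g' !=
  Pos 6: 'n' vs 'n' =
Hamming distance = 5


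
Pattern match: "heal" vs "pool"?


Pattern of "heal": [0, 1, 2, 3]
Pattern of "pool": [0, 1, 1, 2]
Patterns do not match
Same pattern = No


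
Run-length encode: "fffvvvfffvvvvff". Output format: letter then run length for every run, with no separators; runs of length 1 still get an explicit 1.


String: "fffvvvfffvvvvff"
Scanning for consecutive runs:
  'f' x 3
  'v' x 3
  'f' x 3
  'v' x 4
  'f' x 2
RLE = "f3v3f3v4f2"


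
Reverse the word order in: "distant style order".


Original: "distant style order"
Words (1..n): distant | style | order
Reversed (n..1): order | style | distant
Result = "order style distant"


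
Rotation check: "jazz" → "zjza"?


Word: "jazz", Candidate: "zjza"
Method: check if candidate is substring of word+word
"jazzjazz" contains "zjza"? No
Is rotation = No


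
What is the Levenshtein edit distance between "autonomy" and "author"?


Word 1: "autonomy" (length 8)
Word 2: "author" (length 6)
One optimal edit sequence (insert/delete/substitute each cost 1):
  1. keep 'a'
  2. keep 'u'
  3. keep 't'
  4. delete 'o'  (+1)
  5. substitute 'n' -> 'h'  (+1)
  6. keep 'o'
  7. delete 'm'  (+1)
  8. substitute 'y' -> 'r'  (+1)
Total edit operations: 4
Edit distance = 4


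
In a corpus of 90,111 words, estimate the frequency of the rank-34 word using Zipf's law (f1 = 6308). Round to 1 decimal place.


Zipf's law: f(r) = f(1) / r
f(1) = 6308
f(34) = 6308 / 34
= 185.5 occurrences


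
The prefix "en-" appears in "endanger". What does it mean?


Prefix: en-
As in: endanger -> en- + danger
Meaning = cause to / put into


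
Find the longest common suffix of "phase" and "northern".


Word 1: "phase"
Word 2: "northern"
Comparing from end:
  Pos -1: 'e' != 'n' (stop)
LCS = "" (length 0)


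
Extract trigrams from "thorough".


Word: "thorough" (length 8)
Number of trigrams = 8 - 3 + 1 = 6
  Position 0: "tho"
  Position 1: "hor"
  Position 2: "oro"
  Position 3: "rou"
  Position 4: "oug"
  Position 5: "ugh"
Trigrams = "tho", "hor", "oro", "rou", "oug", "ugh"


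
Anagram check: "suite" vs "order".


Word 1: "suite" → sorted: eistu
Word 2: "order" → sorted: deorr
Same letters? eistu != deorr
Anagram = No


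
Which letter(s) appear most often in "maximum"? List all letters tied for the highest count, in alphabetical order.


Word: "maximum"
Letter counts:
  'a': 1
  'i': 1
  'm': 3
  'u': 1
  'x': 1
Maximum count = 3
Most frequent = 'm' (3 times each)


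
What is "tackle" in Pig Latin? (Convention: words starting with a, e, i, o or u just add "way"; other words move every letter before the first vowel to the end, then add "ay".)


Word: "tackle"
Starts with consonant(s) → move to end, add 'ay'
Consonant cluster: "t"
Pig Latin = "ackletay"


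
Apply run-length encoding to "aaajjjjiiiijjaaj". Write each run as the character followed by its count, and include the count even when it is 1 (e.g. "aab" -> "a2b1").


String: "aaajjjjiiiijjaaj"
Scanning for consecutive runs:
  'a' x 3
  'j' x 4
  'i' x 4
  'j' x 2
  'a' x 2
  'j' x 1
RLE = "a3j4i4j2a2j1"


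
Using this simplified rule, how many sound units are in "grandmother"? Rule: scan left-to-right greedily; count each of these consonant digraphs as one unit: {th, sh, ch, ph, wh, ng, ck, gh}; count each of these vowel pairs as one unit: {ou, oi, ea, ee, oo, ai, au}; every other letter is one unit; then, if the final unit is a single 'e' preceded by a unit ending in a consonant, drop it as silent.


Word: "grandmother" (11 letters)
Left-to-right scan:
  1. 'g' (letter)
  2. 'r' (letter)
  3. 'a' (letter)
  4. 'n' (letter)
  5. 'd' (letter)
  6. 'm' (letter)
  7. 'o' (letter)
  8. 'th' (digraph)
  9. 'e' (letter)
  10. 'r' (letter)
Units from scan: 10
Sound units = 10 units


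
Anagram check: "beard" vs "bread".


Word 1: "beard" → sorted: abder
Word 2: "bread" → sorted: abder
Same letters? abder == abder
Anagram = Yes


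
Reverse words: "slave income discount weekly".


Original: "slave income discount weekly"
Words (1..n): slave | income | discount | weekly
Reversed (n..1): weekly | discount | income | slave
Result = "weekly discount income slave"


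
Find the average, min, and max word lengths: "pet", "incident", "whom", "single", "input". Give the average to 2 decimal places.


Lengths: "pet"=3, "incident"=8, "whom"=4, "single"=6, "input"=5
Sum = 26, Count = 5
Average = 26/5 = 5.20
= avg=5.20, min=3, max=8


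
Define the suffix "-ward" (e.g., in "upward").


Suffix: -ward
Example: upward (up + -ward)
Meaning = in the direction of


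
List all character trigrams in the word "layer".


Word: "layer" (length 5)
Number of trigrams = 5 - 3 + 1 = 3
  Position 0: "lay"
  Position 1: "aye"
  Position 2: "yer"
Trigrams = "lay", "aye", "yer"


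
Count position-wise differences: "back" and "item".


Comparing character by character (same length = 4):
  Pos 0: 'b' vs 'i' !=
  Pos 1: 'a' vs 't' !=
  Pos 2: 'c' vs 'e' !=
  Pos 3: 'k' vs 'm' !=
Hamming distance = 4


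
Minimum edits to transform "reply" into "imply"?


Word 1: "reply" (length 5)
Word 2: "imply" (length 5)
One optimal edit sequence (insert/delete/substitute each cost 1):
  1. substitute 'r' -> 'i'  (+1)
  2. substitute 'e' -> 'm'  (+1)
  3. keep 'p'
  4. keep 'l'
  5. keep 'y'
Total edit operations: 2
Edit distance = 2


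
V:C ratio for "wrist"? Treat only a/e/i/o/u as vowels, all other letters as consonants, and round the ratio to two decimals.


Word: "wrist"
Vowels (a,e,i,o,u): 1
Consonants: 4
Ratio = 1/4
= 0.25


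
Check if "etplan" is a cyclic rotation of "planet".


Word: "planet", Candidate: "etplan"
Method: check if candidate is substring of word+word
"planetplanet" contains "etplan"? Yes
Is rotation = Yes


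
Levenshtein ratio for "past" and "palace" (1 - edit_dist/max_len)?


Word 1: "past" (length 4)
Word 2: "palace" (length 6)
One optimal edit sequence:
  1. keep 'p'
  2. insert 'a'  (+1)
  3. insert 'l'  (+1)
  4. keep 'a'
  5. substitute 's' -> 'c'  (+1)
  6. substitute 't' -> 'e'  (+1)
Edit distance = 4
Max length = max(4, 6) = 6
Similarity = 1 - 4/6
= 0.3333


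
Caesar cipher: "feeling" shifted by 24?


Word: "feeling"
Shift: 24
Each letter → (letter + shift) mod 26:
  'f' (5) + 24 = 3 → 'd'
  'e' (4) + 24 = 2 → 'c'
  'e' (4) + 24 = 2 → 'c'
  'l' (11) + 24 = 9 → 'j'
  'i' (8) + 24 = 6 → 'g'
  'n' (13) + 24 = 11 → 'l'
  'g' (6) + 24 = 4 → 'e'
Result = "dccjgle"


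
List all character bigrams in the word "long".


Word: "long" (length 4)
Number of bigrams = 4 - 2 + 1 = 3
  Position 0: "lo"
  Position 1: "on"
  Position 2: "ng"
Bigrams = "lo", "on", "ng"


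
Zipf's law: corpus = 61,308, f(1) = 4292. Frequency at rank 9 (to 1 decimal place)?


Zipf's law: f(r) = f(1) / r
f(1) = 4292
f(9) = 4292 / 9
= 476.9 occurrences


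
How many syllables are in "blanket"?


Word: "blanket"
Syllable breakdown: blan · ket
Counting: 2 parts
= 2 syllables


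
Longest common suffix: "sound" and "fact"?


Word 1: "sound"
Word 2: "fact"
Comparing from end:
  Pos -1: 'd' != 't' (stop)
LCS = "" (length 0)


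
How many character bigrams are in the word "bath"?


Word: "bath" (length 4)
Number of 2-grams = length - 2 + 1 = 4 - 2 + 1
= 3


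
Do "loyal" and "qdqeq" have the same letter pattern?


Pattern of "loyal": [0, 1, 2, 3, 0]
Pattern of "qdqeq": [0, 1, 0, 2, 0]
Patterns do not match
Same pattern = No


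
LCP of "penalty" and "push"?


Word 1: "penalty"
Word 2: "push"
Comparing from start:
  Pos 0: 'p' == 'p'
  Pos 1: 'e' != 'u' (stop)
LCP = "p" (length 1)


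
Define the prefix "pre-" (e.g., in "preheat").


Prefix: pre-
Example: preheat (pre- + heat)
Meaning = before


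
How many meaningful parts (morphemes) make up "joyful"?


Word: "joyful"
Morphemes: joy / -ful
Each morpheme carries meaning
= 2 morphemes


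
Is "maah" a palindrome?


Word: "maah"
Reversed: "haam"
Forward == Backward? maah != haam
Palindrome = No


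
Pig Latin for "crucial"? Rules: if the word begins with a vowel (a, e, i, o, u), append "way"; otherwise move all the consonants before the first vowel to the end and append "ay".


Word: "crucial"
Starts with consonant(s) → move to end, add 'ay'
Consonant cluster: "cr"
Pig Latin = "ucialcray"


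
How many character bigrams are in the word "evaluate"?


Word: "evaluate" (length 8)
Number of 2-grams = length - 2 + 1 = 8 - 2 + 1
= 7


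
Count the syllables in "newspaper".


Word: "newspaper"
Syllable breakdown: news / pa / per
Counting: 3 parts
= 3 syllables


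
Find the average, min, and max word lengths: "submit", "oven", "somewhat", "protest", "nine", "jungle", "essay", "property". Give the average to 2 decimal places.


Lengths: "submit"=6, "oven"=4, "somewhat"=8, "protest"=7, "nine"=4, "jungle"=6, "essay"=5, "property"=8
Sum = 48, Count = 8
Average = 48/8 = 6.00
= avg=6.00, min=4, max=8


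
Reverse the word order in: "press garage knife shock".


Original: "press garage knife shock"
Words (1..n): press | garage | knife | shock
Reversed (n..1): shock | knife | garage | press
Result = "shock knife garage press"


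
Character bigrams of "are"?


Word: "are" (length 3)
Number of bigrams = 3 - 2 + 1 = 2
  Position 0: "ar"
  Position 1: "re"
Bigrams = "ar", "re"


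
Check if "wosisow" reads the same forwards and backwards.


Word: "wosisow"
Reversed: "wosisow"
Forward == Backward? wosisow == wosisow
Palindrome = Yes


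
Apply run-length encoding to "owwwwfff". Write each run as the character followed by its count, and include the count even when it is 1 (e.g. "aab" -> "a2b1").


String: "owwwwfff"
Scanning for consecutive runs:
  'o' x 1
  'w' x 4
  'f' x 3
RLE = "o1w4f3"


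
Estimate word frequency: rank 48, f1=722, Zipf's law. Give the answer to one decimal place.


Zipf's law: f(r) = f(1) / r
f(1) = 722
f(48) = 722 / 48
= 15.0 occurrences


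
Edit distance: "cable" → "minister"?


Word 1: "cable" (length 5)
Word 2: "minister" (length 8)
One optimal edit sequence (insert/delete/substitute each cost 1):
  1. insert 'm'  (+1)
  2. insert 'i'  (+1)
  3. substitute 'c' -> 'n'  (+1)
  4. substitute 'a' -> 'i'  (+1)
  5. substitute 'b' -> 's'  (+1)
  6. substitute 'l' -> 't'  (+1)
  7. keep 'e'
  8. insert 'r'  (+1)
Total edit operations: 7
Edit distance = 7


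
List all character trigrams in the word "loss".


Word: "loss" (length 4)
Number of trigrams = 4 - 3 + 1 = 2
  Position 0: "los"
  Position 1: "oss"
Trigrams = "los", "oss"


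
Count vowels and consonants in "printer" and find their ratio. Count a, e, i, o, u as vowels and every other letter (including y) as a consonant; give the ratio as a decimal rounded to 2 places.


Word: "printer"
Vowels (a,e,i,o,u): 2
Consonants: 5
Ratio = 2/5
= 0.40


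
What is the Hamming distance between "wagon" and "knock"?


Comparing character by character (same length = 5):
  Pos 0: 'w' vs 'k' !=
  Pos 1: 'a' vs 'n' !=
  Pos 2: 'g' vs 'o' !=
  Pos 3: 'o' vs 'c' !=
  Pos 4: 'n' vs 'k' !=
Hamming distance = 5


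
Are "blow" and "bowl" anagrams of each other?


Word 1: "blow" → sorted: blow
Word 2: "bowl" → sorted: blow
Same letters? blow == blow
Anagram = Yes


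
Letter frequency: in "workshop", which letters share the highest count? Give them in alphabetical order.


Word: "workshop"
Letter counts:
  'h': 1
  'k': 1
  'o': 2
  'p': 1
  'r': 1
  's': 1
  'w': 1
Maximum count = 2
Most frequent = 'o' (2 times each)


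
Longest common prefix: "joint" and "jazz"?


Word 1: "joint"
Word 2: "jazz"
Comparing from start:
  Pos 0: 'j' == 'j'
  Pos 1: 'o' != 'a' (stop)
LCP = "j" (length 1)


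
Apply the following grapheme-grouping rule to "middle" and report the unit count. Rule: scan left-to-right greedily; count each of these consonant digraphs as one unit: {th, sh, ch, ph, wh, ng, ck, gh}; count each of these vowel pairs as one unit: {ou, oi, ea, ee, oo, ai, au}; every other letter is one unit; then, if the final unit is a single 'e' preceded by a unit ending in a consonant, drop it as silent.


Word: "middle" (6 letters)
Left-to-right scan:
  1. 'm' (letter)
  2. 'i' (letter)
  3. 'd' (letter)
  4. 'd' (letter)
  5. 'l' (letter)
  6. 'e' (letter)
Units from scan: 6
Final unit is 'e' after a consonant -> drop as silent (-1)
Sound units = 5 units


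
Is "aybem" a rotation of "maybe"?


Word: "maybe", Candidate: "aybem"
Method: check if candidate is substring of word+word
"maybemaybe" contains "aybem"? Yes
Is rotation = Yes


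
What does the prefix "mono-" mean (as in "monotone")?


Prefix: mono-
As in: monotone -> mono- + tone
Meaning = one


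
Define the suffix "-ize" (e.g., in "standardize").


Suffix: -ize
As in: standardize -> standard + -ize
Meaning = to make


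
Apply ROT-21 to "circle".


Word: "circle"
Shift: 21
Each letter → (letter + shift) mod 26:
  'c' (2) + 21 = 23 → 'x'
  'i' (8) + 21 = 3 → 'd'
  'r' (17) + 21 = 12 → 'm'
  'c' (2) + 21 = 23 → 'x'
  'l' (11) + 21 = 6 → 'g'
  'e' (4) + 21 = 25 → 'z'
Result = "xdmxgz"


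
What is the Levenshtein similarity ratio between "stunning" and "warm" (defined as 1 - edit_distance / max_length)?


Word 1: "stunning" (length 8)
Word 2: "warm" (length 4)
One optimal edit sequence:
  1. delete 's'  (+1)
  2. delete 't'  (+1)
  3. delete 'u'  (+1)
  4. delete 'n'  (+1)
  5. substitute 'n' -> 'w'  (+1)
  6. substitute 'i' -> 'a'  (+1)
  7. substitute 'n' -> 'r'  (+1)
  8. substitute 'g' -> 'm'  (+1)
Edit distance = 8
Max length = max(8, 4) = 8
Similarity = 1 - 8/8
= 0.0000


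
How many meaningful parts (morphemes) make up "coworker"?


Word: "coworker"
Morphemes: co- / work / -er
Each morpheme carries meaning
= 3 morphemes


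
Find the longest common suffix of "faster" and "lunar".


Word 1: "faster"
Word 2: "lunar"
Comparing from end:
  Pos -1: 'r' == 'r'
  Pos -2: 'e' != 'a' (stop)
LCS = "r" (length 1)


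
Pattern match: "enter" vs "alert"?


Pattern of "enter": [0, 1, 2, 0, 3]
Pattern of "alert": [0, 1, 2, 3, 4]
Patterns do not match
Same pattern = No


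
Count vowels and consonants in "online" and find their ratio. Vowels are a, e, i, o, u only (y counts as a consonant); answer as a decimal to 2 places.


Word: "online"
Vowels (a,e,i,o,u): 3
Consonants: 3
Ratio = 3/3
= 1.00


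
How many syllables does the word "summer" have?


Word: "summer"
Syllable breakdown: sum-mer
Counting: 2 parts
= 2 syllables


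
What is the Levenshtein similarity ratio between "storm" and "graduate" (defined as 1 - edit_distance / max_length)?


Word 1: "storm" (length 5)
Word 2: "graduate" (length 8)
One optimal edit sequence:
  1. insert 'g'  (+1)
  2. insert 'r'  (+1)
  3. insert 'a'  (+1)
  4. substitute 's' -> 'd'  (+1)
  5. substitute 't' -> 'u'  (+1)
  6. substitute 'o' -> 'a'  (+1)
  7. substitute 'r' -> 't'  (+1)
  8. substitute 'm' -> 'e'  (+1)
Edit distance = 8
Max length = max(5, 8) = 8
Similarity = 1 - 8/8
= 0.0000


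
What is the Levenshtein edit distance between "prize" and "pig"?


Word 1: "prize" (length 5)
Word 2: "pig" (length 3)
One optimal edit sequence (insert/delete/substitute each cost 1):
  1. keep 'p'
  2. delete 'r'  (+1)
  3. keep 'i'
  4. delete 'z'  (+1)
  5. substitute 'e' -> 'g'  (+1)
Total edit operations: 3
Edit distance = 3


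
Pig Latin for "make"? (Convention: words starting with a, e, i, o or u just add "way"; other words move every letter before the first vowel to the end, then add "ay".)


Word: "make"
Starts with consonant(s) → move to end, add 'ay'
Consonant cluster: "m"
Pig Latin = "akemay"


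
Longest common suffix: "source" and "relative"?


Word 1: "source"
Word 2: "relative"
Comparing from end:
  Pos -1: 'e' == 'e'
  Pos -2: 'c' != 'v' (stop)
LCS = "e" (length 1)


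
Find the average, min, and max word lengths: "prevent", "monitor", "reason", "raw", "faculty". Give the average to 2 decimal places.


Lengths: "prevent"=7, "monitor"=7, "reason"=6, "raw"=3, "faculty"=7
Sum = 30, Count = 5
Average = 30/5 = 6.00
= avg=6.00, min=3, max=7


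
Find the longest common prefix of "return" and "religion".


Word 1: "return"
Word 2: "religion"
Comparing from start:
  Pos 0: 'r' == 'r'
  Pos 1: 'e' == 'e'
  Pos 2: 't' != 'l' (stop)
LCP = "re" (length 2)


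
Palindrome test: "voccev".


Word: "voccev"
Reversed: "veccov"
Forward == Backward? voccev != veccov
Palindrome = No


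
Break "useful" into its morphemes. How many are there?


Word: "useful"
Morphemes: use + -ful
Each morpheme carries meaning
= 2 morphemes


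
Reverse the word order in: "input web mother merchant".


Original: "input web mother merchant"
Words (1..n): input | web | mother | merchant
Reversed (n..1): merchant | mother | web | input
Result = "merchant mother web input"


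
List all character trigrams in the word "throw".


Word: "throw" (length 5)
Number of trigrams = 5 - 3 + 1 = 3
  Position 0: "thr"
  Position 1: "hro"
  Position 2: "row"
Trigrams = "thr", "hro", "row"


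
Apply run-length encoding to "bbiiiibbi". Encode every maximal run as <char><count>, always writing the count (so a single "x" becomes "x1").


String: "bbiiiibbi"
Scanning for consecutive runs:
  'b' x 2
  'i' x 4
  'b' x 2
  'i' x 1
RLE = "b2i4b2i1"


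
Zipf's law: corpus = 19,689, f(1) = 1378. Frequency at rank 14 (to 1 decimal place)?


Zipf's law: f(r) = f(1) / r
f(1) = 1378
f(14) = 1378 / 14
= 98.4 occurrences


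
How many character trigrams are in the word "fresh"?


Word: "fresh" (length 5)
Number of 3-grams = length - 3 + 1 = 5 - 3 + 1
= 3


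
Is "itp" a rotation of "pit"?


Word: "pit", Candidate: "itp"
Method: check if candidate is substring of word+word
"pitpit" contains "itp"? Yes
Is rotation = Yes
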